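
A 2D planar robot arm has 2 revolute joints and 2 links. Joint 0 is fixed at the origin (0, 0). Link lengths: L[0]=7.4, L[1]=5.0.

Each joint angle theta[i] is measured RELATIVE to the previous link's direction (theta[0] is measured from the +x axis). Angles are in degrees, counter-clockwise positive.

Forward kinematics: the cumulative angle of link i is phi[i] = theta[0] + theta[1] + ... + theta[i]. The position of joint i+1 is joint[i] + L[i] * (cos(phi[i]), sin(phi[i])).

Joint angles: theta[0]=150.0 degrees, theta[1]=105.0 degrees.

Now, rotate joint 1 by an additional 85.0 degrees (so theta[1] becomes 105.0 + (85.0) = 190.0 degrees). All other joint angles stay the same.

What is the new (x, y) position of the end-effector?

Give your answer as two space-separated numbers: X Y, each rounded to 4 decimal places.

joint[0] = (0.0000, 0.0000)  (base)
link 0: phi[0] = 150 = 150 deg
  cos(150 deg) = -0.8660, sin(150 deg) = 0.5000
  joint[1] = (0.0000, 0.0000) + 7.4 * (-0.8660, 0.5000) = (0.0000 + -6.4086, 0.0000 + 3.7000) = (-6.4086, 3.7000)
link 1: phi[1] = 150 + 190 = 340 deg
  cos(340 deg) = 0.9397, sin(340 deg) = -0.3420
  joint[2] = (-6.4086, 3.7000) + 5 * (0.9397, -0.3420) = (-6.4086 + 4.6985, 3.7000 + -1.7101) = (-1.7101, 1.9899)
End effector: (-1.7101, 1.9899)

Answer: -1.7101 1.9899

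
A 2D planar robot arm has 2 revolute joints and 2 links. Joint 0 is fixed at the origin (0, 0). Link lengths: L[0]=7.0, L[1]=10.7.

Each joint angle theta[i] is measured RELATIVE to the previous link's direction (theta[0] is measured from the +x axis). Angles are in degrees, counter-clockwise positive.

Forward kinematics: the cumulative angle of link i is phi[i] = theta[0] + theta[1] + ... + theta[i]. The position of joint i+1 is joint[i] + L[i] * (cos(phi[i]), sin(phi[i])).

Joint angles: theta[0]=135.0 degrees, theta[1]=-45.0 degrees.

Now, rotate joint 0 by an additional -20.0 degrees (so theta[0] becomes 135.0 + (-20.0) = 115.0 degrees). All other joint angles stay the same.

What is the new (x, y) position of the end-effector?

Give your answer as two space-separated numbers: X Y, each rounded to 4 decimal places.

joint[0] = (0.0000, 0.0000)  (base)
link 0: phi[0] = 115 = 115 deg
  cos(115 deg) = -0.4226, sin(115 deg) = 0.9063
  joint[1] = (0.0000, 0.0000) + 7 * (-0.4226, 0.9063) = (0.0000 + -2.9583, 0.0000 + 6.3442) = (-2.9583, 6.3442)
link 1: phi[1] = 115 + -45 = 70 deg
  cos(70 deg) = 0.3420, sin(70 deg) = 0.9397
  joint[2] = (-2.9583, 6.3442) + 10.7 * (0.3420, 0.9397) = (-2.9583 + 3.6596, 6.3442 + 10.0547) = (0.7013, 16.3989)
End effector: (0.7013, 16.3989)

Answer: 0.7013 16.3989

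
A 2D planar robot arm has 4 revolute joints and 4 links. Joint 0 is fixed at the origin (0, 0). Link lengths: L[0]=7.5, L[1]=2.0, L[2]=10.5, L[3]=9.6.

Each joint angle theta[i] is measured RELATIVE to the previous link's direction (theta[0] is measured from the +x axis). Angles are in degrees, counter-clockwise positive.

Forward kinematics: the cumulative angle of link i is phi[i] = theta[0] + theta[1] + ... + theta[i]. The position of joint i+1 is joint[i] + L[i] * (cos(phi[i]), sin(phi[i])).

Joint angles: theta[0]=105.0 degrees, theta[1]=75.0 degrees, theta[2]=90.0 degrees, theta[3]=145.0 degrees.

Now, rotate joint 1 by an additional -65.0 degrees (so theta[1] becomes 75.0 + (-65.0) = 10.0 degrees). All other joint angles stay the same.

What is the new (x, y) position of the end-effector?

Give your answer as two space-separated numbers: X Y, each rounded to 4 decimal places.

Answer: -2.8485 2.9525

Derivation:
joint[0] = (0.0000, 0.0000)  (base)
link 0: phi[0] = 105 = 105 deg
  cos(105 deg) = -0.2588, sin(105 deg) = 0.9659
  joint[1] = (0.0000, 0.0000) + 7.5 * (-0.2588, 0.9659) = (0.0000 + -1.9411, 0.0000 + 7.2444) = (-1.9411, 7.2444)
link 1: phi[1] = 105 + 10 = 115 deg
  cos(115 deg) = -0.4226, sin(115 deg) = 0.9063
  joint[2] = (-1.9411, 7.2444) + 2 * (-0.4226, 0.9063) = (-1.9411 + -0.8452, 7.2444 + 1.8126) = (-2.7864, 9.0571)
link 2: phi[2] = 105 + 10 + 90 = 205 deg
  cos(205 deg) = -0.9063, sin(205 deg) = -0.4226
  joint[3] = (-2.7864, 9.0571) + 10.5 * (-0.9063, -0.4226) = (-2.7864 + -9.5162, 9.0571 + -4.4375) = (-12.3026, 4.6196)
link 3: phi[3] = 105 + 10 + 90 + 145 = 350 deg
  cos(350 deg) = 0.9848, sin(350 deg) = -0.1736
  joint[4] = (-12.3026, 4.6196) + 9.6 * (0.9848, -0.1736) = (-12.3026 + 9.4542, 4.6196 + -1.6670) = (-2.8485, 2.9525)
End effector: (-2.8485, 2.9525)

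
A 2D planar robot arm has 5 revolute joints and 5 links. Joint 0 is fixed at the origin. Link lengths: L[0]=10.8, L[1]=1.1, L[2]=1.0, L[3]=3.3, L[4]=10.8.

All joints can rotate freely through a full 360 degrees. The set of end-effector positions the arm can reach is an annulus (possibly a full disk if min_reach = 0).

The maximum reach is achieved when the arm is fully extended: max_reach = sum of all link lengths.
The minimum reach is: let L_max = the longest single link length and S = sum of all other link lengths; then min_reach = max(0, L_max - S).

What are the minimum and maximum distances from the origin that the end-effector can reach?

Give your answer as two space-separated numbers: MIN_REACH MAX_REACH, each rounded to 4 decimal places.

Answer: 0.0000 27.0000

Derivation:
Link lengths: [10.8, 1.1, 1.0, 3.3, 10.8]
max_reach = 10.8 + 1.1 + 1 + 3.3 + 10.8 = 27
L_max = max([10.8, 1.1, 1.0, 3.3, 10.8]) = 10.8
S (sum of others) = 27 - 10.8 = 16.2
min_reach = max(0, 10.8 - 16.2) = max(0, -5.4) = 0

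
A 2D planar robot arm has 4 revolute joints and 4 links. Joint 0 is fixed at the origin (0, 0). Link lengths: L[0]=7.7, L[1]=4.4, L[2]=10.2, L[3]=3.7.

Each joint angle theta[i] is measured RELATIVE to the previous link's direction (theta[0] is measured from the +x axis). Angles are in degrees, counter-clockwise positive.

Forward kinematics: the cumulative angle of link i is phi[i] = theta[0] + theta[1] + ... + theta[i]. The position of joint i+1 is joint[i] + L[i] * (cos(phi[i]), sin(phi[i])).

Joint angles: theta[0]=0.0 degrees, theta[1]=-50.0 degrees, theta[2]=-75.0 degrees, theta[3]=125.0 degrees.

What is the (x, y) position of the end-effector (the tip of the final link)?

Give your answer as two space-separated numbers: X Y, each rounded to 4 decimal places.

joint[0] = (0.0000, 0.0000)  (base)
link 0: phi[0] = 0 = 0 deg
  cos(0 deg) = 1.0000, sin(0 deg) = 0.0000
  joint[1] = (0.0000, 0.0000) + 7.7 * (1.0000, 0.0000) = (0.0000 + 7.7000, 0.0000 + 0.0000) = (7.7000, 0.0000)
link 1: phi[1] = 0 + -50 = -50 deg
  cos(-50 deg) = 0.6428, sin(-50 deg) = -0.7660
  joint[2] = (7.7000, 0.0000) + 4.4 * (0.6428, -0.7660) = (7.7000 + 2.8283, 0.0000 + -3.3706) = (10.5283, -3.3706)
link 2: phi[2] = 0 + -50 + -75 = -125 deg
  cos(-125 deg) = -0.5736, sin(-125 deg) = -0.8192
  joint[3] = (10.5283, -3.3706) + 10.2 * (-0.5736, -0.8192) = (10.5283 + -5.8505, -3.3706 + -8.3554) = (4.6778, -11.7259)
link 3: phi[3] = 0 + -50 + -75 + 125 = 0 deg
  cos(0 deg) = 1.0000, sin(0 deg) = 0.0000
  joint[4] = (4.6778, -11.7259) + 3.7 * (1.0000, 0.0000) = (4.6778 + 3.7000, -11.7259 + 0.0000) = (8.3778, -11.7259)
End effector: (8.3778, -11.7259)

Answer: 8.3778 -11.7259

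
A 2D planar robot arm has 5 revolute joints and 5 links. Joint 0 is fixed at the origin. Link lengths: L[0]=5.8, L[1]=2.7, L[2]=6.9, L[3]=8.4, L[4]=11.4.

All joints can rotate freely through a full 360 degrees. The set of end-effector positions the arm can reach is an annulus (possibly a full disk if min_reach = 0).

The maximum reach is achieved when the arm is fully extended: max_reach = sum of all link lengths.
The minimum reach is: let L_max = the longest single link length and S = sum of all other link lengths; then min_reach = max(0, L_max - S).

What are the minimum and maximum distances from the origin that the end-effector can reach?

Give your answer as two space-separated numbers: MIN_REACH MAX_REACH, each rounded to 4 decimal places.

Link lengths: [5.8, 2.7, 6.9, 8.4, 11.4]
max_reach = 5.8 + 2.7 + 6.9 + 8.4 + 11.4 = 35.2
L_max = max([5.8, 2.7, 6.9, 8.4, 11.4]) = 11.4
S (sum of others) = 35.2 - 11.4 = 23.8
min_reach = max(0, 11.4 - 23.8) = max(0, -12.4) = 0

Answer: 0.0000 35.2000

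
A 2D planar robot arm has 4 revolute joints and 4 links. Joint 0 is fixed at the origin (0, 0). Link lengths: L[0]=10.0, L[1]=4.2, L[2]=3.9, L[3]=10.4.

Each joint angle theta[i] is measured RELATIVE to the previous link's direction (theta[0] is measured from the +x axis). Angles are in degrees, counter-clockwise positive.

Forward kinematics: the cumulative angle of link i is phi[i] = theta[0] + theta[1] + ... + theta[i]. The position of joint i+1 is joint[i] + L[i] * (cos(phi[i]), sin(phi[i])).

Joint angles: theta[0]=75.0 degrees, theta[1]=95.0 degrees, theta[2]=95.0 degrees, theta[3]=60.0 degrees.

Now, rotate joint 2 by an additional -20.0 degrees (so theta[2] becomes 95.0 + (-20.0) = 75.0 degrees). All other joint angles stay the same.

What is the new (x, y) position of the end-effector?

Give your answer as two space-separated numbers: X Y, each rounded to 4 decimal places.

Answer: 2.7690 -1.6652

Derivation:
joint[0] = (0.0000, 0.0000)  (base)
link 0: phi[0] = 75 = 75 deg
  cos(75 deg) = 0.2588, sin(75 deg) = 0.9659
  joint[1] = (0.0000, 0.0000) + 10 * (0.2588, 0.9659) = (0.0000 + 2.5882, 0.0000 + 9.6593) = (2.5882, 9.6593)
link 1: phi[1] = 75 + 95 = 170 deg
  cos(170 deg) = -0.9848, sin(170 deg) = 0.1736
  joint[2] = (2.5882, 9.6593) + 4.2 * (-0.9848, 0.1736) = (2.5882 + -4.1362, 9.6593 + 0.7293) = (-1.5480, 10.3886)
link 2: phi[2] = 75 + 95 + 75 = 245 deg
  cos(245 deg) = -0.4226, sin(245 deg) = -0.9063
  joint[3] = (-1.5480, 10.3886) + 3.9 * (-0.4226, -0.9063) = (-1.5480 + -1.6482, 10.3886 + -3.5346) = (-3.1962, 6.8540)
link 3: phi[3] = 75 + 95 + 75 + 60 = 305 deg
  cos(305 deg) = 0.5736, sin(305 deg) = -0.8192
  joint[4] = (-3.1962, 6.8540) + 10.4 * (0.5736, -0.8192) = (-3.1962 + 5.9652, 6.8540 + -8.5192) = (2.7690, -1.6652)
End effector: (2.7690, -1.6652)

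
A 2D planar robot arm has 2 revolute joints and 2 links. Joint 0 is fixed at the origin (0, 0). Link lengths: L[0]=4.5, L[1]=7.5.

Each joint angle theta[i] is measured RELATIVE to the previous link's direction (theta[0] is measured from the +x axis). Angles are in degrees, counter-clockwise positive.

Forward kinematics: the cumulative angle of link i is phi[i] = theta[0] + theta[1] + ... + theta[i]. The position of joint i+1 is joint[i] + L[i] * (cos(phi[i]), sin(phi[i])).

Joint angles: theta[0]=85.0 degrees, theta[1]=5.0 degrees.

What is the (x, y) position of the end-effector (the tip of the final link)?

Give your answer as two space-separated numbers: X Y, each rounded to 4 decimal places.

Answer: 0.3922 11.9829

Derivation:
joint[0] = (0.0000, 0.0000)  (base)
link 0: phi[0] = 85 = 85 deg
  cos(85 deg) = 0.0872, sin(85 deg) = 0.9962
  joint[1] = (0.0000, 0.0000) + 4.5 * (0.0872, 0.9962) = (0.0000 + 0.3922, 0.0000 + 4.4829) = (0.3922, 4.4829)
link 1: phi[1] = 85 + 5 = 90 deg
  cos(90 deg) = 0.0000, sin(90 deg) = 1.0000
  joint[2] = (0.3922, 4.4829) + 7.5 * (0.0000, 1.0000) = (0.3922 + 0.0000, 4.4829 + 7.5000) = (0.3922, 11.9829)
End effector: (0.3922, 11.9829)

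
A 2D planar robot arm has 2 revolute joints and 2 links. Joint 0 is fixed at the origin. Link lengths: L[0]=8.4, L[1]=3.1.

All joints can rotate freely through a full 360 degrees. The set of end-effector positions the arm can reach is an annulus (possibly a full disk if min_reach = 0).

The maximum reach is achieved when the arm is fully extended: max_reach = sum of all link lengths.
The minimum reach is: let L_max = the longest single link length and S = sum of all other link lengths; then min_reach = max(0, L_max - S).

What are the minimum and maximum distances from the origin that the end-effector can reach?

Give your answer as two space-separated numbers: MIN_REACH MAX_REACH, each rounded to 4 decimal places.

Link lengths: [8.4, 3.1]
max_reach = 8.4 + 3.1 = 11.5
L_max = max([8.4, 3.1]) = 8.4
S (sum of others) = 11.5 - 8.4 = 3.1
min_reach = max(0, 8.4 - 3.1) = max(0, 5.3) = 5.3

Answer: 5.3000 11.5000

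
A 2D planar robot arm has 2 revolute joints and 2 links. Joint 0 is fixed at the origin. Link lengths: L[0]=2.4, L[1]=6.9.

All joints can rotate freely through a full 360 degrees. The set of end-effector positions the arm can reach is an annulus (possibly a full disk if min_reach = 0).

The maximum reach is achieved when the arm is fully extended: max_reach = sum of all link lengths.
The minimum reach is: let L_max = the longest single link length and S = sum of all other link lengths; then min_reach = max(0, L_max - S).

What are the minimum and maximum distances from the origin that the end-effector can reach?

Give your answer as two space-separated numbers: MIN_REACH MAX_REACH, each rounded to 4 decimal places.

Link lengths: [2.4, 6.9]
max_reach = 2.4 + 6.9 = 9.3
L_max = max([2.4, 6.9]) = 6.9
S (sum of others) = 9.3 - 6.9 = 2.4
min_reach = max(0, 6.9 - 2.4) = max(0, 4.5) = 4.5

Answer: 4.5000 9.3000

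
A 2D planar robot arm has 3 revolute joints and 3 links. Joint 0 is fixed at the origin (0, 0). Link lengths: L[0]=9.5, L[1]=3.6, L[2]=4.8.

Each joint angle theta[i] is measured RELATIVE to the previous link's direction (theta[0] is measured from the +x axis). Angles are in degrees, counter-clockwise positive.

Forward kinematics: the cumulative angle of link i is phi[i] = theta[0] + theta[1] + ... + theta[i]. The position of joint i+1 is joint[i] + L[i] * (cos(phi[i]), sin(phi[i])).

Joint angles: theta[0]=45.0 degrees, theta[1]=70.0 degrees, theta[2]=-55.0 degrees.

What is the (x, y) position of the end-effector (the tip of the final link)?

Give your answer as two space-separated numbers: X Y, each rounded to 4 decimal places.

joint[0] = (0.0000, 0.0000)  (base)
link 0: phi[0] = 45 = 45 deg
  cos(45 deg) = 0.7071, sin(45 deg) = 0.7071
  joint[1] = (0.0000, 0.0000) + 9.5 * (0.7071, 0.7071) = (0.0000 + 6.7175, 0.0000 + 6.7175) = (6.7175, 6.7175)
link 1: phi[1] = 45 + 70 = 115 deg
  cos(115 deg) = -0.4226, sin(115 deg) = 0.9063
  joint[2] = (6.7175, 6.7175) + 3.6 * (-0.4226, 0.9063) = (6.7175 + -1.5214, 6.7175 + 3.2627) = (5.1961, 9.9802)
link 2: phi[2] = 45 + 70 + -55 = 60 deg
  cos(60 deg) = 0.5000, sin(60 deg) = 0.8660
  joint[3] = (5.1961, 9.9802) + 4.8 * (0.5000, 0.8660) = (5.1961 + 2.4000, 9.9802 + 4.1569) = (7.5961, 14.1371)
End effector: (7.5961, 14.1371)

Answer: 7.5961 14.1371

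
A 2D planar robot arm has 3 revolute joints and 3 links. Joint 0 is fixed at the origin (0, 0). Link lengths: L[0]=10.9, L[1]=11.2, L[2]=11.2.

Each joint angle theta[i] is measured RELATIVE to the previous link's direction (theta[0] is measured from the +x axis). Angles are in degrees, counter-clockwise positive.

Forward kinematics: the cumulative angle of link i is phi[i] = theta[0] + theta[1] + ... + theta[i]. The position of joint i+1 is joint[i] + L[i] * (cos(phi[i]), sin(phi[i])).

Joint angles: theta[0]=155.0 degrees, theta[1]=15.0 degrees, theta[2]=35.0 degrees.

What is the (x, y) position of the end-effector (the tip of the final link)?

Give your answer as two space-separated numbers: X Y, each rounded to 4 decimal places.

joint[0] = (0.0000, 0.0000)  (base)
link 0: phi[0] = 155 = 155 deg
  cos(155 deg) = -0.9063, sin(155 deg) = 0.4226
  joint[1] = (0.0000, 0.0000) + 10.9 * (-0.9063, 0.4226) = (0.0000 + -9.8788, 0.0000 + 4.6065) = (-9.8788, 4.6065)
link 1: phi[1] = 155 + 15 = 170 deg
  cos(170 deg) = -0.9848, sin(170 deg) = 0.1736
  joint[2] = (-9.8788, 4.6065) + 11.2 * (-0.9848, 0.1736) = (-9.8788 + -11.0298, 4.6065 + 1.9449) = (-20.9086, 6.5514)
link 2: phi[2] = 155 + 15 + 35 = 205 deg
  cos(205 deg) = -0.9063, sin(205 deg) = -0.4226
  joint[3] = (-20.9086, 6.5514) + 11.2 * (-0.9063, -0.4226) = (-20.9086 + -10.1506, 6.5514 + -4.7333) = (-31.0592, 1.8181)
End effector: (-31.0592, 1.8181)

Answer: -31.0592 1.8181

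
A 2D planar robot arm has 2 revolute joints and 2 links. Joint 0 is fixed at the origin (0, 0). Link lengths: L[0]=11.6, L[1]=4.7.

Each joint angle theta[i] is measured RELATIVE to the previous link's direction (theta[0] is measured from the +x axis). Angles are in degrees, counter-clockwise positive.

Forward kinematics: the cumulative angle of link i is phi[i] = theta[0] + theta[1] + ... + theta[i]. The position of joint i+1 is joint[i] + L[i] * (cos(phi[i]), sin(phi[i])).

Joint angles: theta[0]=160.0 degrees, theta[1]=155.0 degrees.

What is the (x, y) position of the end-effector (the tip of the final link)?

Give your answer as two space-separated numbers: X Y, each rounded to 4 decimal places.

joint[0] = (0.0000, 0.0000)  (base)
link 0: phi[0] = 160 = 160 deg
  cos(160 deg) = -0.9397, sin(160 deg) = 0.3420
  joint[1] = (0.0000, 0.0000) + 11.6 * (-0.9397, 0.3420) = (0.0000 + -10.9004, 0.0000 + 3.9674) = (-10.9004, 3.9674)
link 1: phi[1] = 160 + 155 = 315 deg
  cos(315 deg) = 0.7071, sin(315 deg) = -0.7071
  joint[2] = (-10.9004, 3.9674) + 4.7 * (0.7071, -0.7071) = (-10.9004 + 3.3234, 3.9674 + -3.3234) = (-7.5770, 0.6440)
End effector: (-7.5770, 0.6440)

Answer: -7.5770 0.6440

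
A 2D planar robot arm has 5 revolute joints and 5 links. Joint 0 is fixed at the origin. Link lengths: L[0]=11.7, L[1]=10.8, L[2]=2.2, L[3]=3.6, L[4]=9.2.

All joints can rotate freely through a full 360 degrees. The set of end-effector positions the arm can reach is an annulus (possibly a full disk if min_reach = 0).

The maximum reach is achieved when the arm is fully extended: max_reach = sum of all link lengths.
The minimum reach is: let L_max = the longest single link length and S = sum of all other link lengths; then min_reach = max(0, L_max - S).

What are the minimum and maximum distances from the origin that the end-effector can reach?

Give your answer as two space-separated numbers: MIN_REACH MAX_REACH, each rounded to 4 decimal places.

Answer: 0.0000 37.5000

Derivation:
Link lengths: [11.7, 10.8, 2.2, 3.6, 9.2]
max_reach = 11.7 + 10.8 + 2.2 + 3.6 + 9.2 = 37.5
L_max = max([11.7, 10.8, 2.2, 3.6, 9.2]) = 11.7
S (sum of others) = 37.5 - 11.7 = 25.8
min_reach = max(0, 11.7 - 25.8) = max(0, -14.1) = 0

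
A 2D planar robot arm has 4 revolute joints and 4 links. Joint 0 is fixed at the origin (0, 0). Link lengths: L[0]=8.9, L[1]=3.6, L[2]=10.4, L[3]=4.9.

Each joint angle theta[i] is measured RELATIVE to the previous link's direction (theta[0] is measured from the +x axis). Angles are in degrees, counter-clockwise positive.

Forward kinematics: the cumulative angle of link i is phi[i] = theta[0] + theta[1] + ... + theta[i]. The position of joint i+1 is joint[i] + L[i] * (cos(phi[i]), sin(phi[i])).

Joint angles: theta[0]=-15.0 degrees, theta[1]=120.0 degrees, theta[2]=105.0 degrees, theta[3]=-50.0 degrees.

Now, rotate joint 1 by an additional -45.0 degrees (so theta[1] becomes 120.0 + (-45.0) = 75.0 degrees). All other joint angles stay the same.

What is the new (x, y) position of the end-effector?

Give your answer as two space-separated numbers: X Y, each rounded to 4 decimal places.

joint[0] = (0.0000, 0.0000)  (base)
link 0: phi[0] = -15 = -15 deg
  cos(-15 deg) = 0.9659, sin(-15 deg) = -0.2588
  joint[1] = (0.0000, 0.0000) + 8.9 * (0.9659, -0.2588) = (0.0000 + 8.5967, 0.0000 + -2.3035) = (8.5967, -2.3035)
link 1: phi[1] = -15 + 75 = 60 deg
  cos(60 deg) = 0.5000, sin(60 deg) = 0.8660
  joint[2] = (8.5967, -2.3035) + 3.6 * (0.5000, 0.8660) = (8.5967 + 1.8000, -2.3035 + 3.1177) = (10.3967, 0.8142)
link 2: phi[2] = -15 + 75 + 105 = 165 deg
  cos(165 deg) = -0.9659, sin(165 deg) = 0.2588
  joint[3] = (10.3967, 0.8142) + 10.4 * (-0.9659, 0.2588) = (10.3967 + -10.0456, 0.8142 + 2.6917) = (0.3511, 3.5059)
link 3: phi[3] = -15 + 75 + 105 + -50 = 115 deg
  cos(115 deg) = -0.4226, sin(115 deg) = 0.9063
  joint[4] = (0.3511, 3.5059) + 4.9 * (-0.4226, 0.9063) = (0.3511 + -2.0708, 3.5059 + 4.4409) = (-1.7197, 7.9468)
End effector: (-1.7197, 7.9468)

Answer: -1.7197 7.9468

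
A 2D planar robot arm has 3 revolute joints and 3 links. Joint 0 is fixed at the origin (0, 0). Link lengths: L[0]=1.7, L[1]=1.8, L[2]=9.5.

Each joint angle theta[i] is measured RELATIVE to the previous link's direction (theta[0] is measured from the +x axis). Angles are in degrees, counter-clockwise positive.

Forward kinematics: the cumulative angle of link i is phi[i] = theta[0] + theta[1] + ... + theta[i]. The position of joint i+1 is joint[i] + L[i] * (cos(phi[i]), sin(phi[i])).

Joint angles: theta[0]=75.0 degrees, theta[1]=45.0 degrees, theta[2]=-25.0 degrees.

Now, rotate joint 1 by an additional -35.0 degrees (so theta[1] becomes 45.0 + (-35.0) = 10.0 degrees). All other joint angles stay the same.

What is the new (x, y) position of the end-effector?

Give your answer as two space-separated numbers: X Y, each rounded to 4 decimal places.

Answer: 5.3469 11.6625

Derivation:
joint[0] = (0.0000, 0.0000)  (base)
link 0: phi[0] = 75 = 75 deg
  cos(75 deg) = 0.2588, sin(75 deg) = 0.9659
  joint[1] = (0.0000, 0.0000) + 1.7 * (0.2588, 0.9659) = (0.0000 + 0.4400, 0.0000 + 1.6421) = (0.4400, 1.6421)
link 1: phi[1] = 75 + 10 = 85 deg
  cos(85 deg) = 0.0872, sin(85 deg) = 0.9962
  joint[2] = (0.4400, 1.6421) + 1.8 * (0.0872, 0.9962) = (0.4400 + 0.1569, 1.6421 + 1.7932) = (0.5969, 3.4352)
link 2: phi[2] = 75 + 10 + -25 = 60 deg
  cos(60 deg) = 0.5000, sin(60 deg) = 0.8660
  joint[3] = (0.5969, 3.4352) + 9.5 * (0.5000, 0.8660) = (0.5969 + 4.7500, 3.4352 + 8.2272) = (5.3469, 11.6625)
End effector: (5.3469, 11.6625)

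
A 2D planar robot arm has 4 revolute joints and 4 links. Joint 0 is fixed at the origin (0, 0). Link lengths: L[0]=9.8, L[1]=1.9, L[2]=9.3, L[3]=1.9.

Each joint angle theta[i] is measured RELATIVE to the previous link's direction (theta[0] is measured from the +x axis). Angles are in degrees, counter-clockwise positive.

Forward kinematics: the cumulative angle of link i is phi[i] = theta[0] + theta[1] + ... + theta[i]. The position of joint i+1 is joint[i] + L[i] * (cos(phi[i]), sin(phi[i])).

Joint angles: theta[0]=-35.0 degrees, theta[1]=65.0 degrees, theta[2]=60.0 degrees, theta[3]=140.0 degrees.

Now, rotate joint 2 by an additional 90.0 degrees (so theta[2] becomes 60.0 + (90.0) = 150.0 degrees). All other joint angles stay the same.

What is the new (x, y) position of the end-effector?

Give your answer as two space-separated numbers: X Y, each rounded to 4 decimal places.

Answer: 1.8286 -5.8923

Derivation:
joint[0] = (0.0000, 0.0000)  (base)
link 0: phi[0] = -35 = -35 deg
  cos(-35 deg) = 0.8192, sin(-35 deg) = -0.5736
  joint[1] = (0.0000, 0.0000) + 9.8 * (0.8192, -0.5736) = (0.0000 + 8.0277, 0.0000 + -5.6210) = (8.0277, -5.6210)
link 1: phi[1] = -35 + 65 = 30 deg
  cos(30 deg) = 0.8660, sin(30 deg) = 0.5000
  joint[2] = (8.0277, -5.6210) + 1.9 * (0.8660, 0.5000) = (8.0277 + 1.6454, -5.6210 + 0.9500) = (9.6731, -4.6710)
link 2: phi[2] = -35 + 65 + 150 = 180 deg
  cos(180 deg) = -1.0000, sin(180 deg) = 0.0000
  joint[3] = (9.6731, -4.6710) + 9.3 * (-1.0000, 0.0000) = (9.6731 + -9.3000, -4.6710 + 0.0000) = (0.3731, -4.6710)
link 3: phi[3] = -35 + 65 + 150 + 140 = 320 deg
  cos(320 deg) = 0.7660, sin(320 deg) = -0.6428
  joint[4] = (0.3731, -4.6710) + 1.9 * (0.7660, -0.6428) = (0.3731 + 1.4555, -4.6710 + -1.2213) = (1.8286, -5.8923)
End effector: (1.8286, -5.8923)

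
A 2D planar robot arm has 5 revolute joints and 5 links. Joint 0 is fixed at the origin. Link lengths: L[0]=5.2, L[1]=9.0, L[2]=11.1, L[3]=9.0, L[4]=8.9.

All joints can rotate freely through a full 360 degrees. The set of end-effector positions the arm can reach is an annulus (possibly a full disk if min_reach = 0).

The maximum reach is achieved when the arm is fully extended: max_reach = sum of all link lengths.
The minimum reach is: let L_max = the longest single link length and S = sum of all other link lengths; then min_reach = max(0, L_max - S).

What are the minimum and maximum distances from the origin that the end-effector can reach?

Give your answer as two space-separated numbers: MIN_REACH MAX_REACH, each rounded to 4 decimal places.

Link lengths: [5.2, 9.0, 11.1, 9.0, 8.9]
max_reach = 5.2 + 9 + 11.1 + 9 + 8.9 = 43.2
L_max = max([5.2, 9.0, 11.1, 9.0, 8.9]) = 11.1
S (sum of others) = 43.2 - 11.1 = 32.1
min_reach = max(0, 11.1 - 32.1) = max(0, -21) = 0

Answer: 0.0000 43.2000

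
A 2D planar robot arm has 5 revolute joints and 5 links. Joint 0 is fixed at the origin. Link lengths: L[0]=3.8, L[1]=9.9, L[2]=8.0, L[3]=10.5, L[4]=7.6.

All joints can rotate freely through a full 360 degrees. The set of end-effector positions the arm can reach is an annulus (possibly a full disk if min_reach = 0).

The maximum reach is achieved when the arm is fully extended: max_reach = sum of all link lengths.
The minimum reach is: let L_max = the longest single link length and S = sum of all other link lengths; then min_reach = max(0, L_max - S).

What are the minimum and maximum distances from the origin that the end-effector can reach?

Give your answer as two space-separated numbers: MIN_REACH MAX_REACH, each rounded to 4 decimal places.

Answer: 0.0000 39.8000

Derivation:
Link lengths: [3.8, 9.9, 8.0, 10.5, 7.6]
max_reach = 3.8 + 9.9 + 8 + 10.5 + 7.6 = 39.8
L_max = max([3.8, 9.9, 8.0, 10.5, 7.6]) = 10.5
S (sum of others) = 39.8 - 10.5 = 29.3
min_reach = max(0, 10.5 - 29.3) = max(0, -18.8) = 0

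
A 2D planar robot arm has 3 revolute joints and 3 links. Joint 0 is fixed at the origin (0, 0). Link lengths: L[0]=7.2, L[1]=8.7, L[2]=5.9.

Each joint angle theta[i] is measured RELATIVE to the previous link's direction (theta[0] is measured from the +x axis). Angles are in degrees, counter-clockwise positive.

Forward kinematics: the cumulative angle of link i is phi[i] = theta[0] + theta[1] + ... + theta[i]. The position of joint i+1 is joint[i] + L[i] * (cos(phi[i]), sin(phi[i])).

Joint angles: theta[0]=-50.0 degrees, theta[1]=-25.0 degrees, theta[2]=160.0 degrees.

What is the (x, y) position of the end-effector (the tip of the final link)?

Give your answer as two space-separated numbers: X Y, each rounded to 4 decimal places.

Answer: 7.3940 -8.0415

Derivation:
joint[0] = (0.0000, 0.0000)  (base)
link 0: phi[0] = -50 = -50 deg
  cos(-50 deg) = 0.6428, sin(-50 deg) = -0.7660
  joint[1] = (0.0000, 0.0000) + 7.2 * (0.6428, -0.7660) = (0.0000 + 4.6281, 0.0000 + -5.5155) = (4.6281, -5.5155)
link 1: phi[1] = -50 + -25 = -75 deg
  cos(-75 deg) = 0.2588, sin(-75 deg) = -0.9659
  joint[2] = (4.6281, -5.5155) + 8.7 * (0.2588, -0.9659) = (4.6281 + 2.2517, -5.5155 + -8.4036) = (6.8798, -13.9191)
link 2: phi[2] = -50 + -25 + 160 = 85 deg
  cos(85 deg) = 0.0872, sin(85 deg) = 0.9962
  joint[3] = (6.8798, -13.9191) + 5.9 * (0.0872, 0.9962) = (6.8798 + 0.5142, -13.9191 + 5.8775) = (7.3940, -8.0415)
End effector: (7.3940, -8.0415)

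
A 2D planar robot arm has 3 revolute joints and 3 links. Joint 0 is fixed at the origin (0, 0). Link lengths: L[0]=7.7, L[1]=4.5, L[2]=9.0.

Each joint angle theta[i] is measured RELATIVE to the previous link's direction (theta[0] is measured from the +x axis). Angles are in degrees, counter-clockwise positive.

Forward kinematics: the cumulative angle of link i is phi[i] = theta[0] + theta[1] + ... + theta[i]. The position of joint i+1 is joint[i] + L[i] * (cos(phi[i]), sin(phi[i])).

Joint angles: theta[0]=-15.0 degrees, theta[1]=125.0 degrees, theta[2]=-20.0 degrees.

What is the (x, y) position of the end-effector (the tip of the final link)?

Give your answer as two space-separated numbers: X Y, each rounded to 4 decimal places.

Answer: 5.8985 11.2357

Derivation:
joint[0] = (0.0000, 0.0000)  (base)
link 0: phi[0] = -15 = -15 deg
  cos(-15 deg) = 0.9659, sin(-15 deg) = -0.2588
  joint[1] = (0.0000, 0.0000) + 7.7 * (0.9659, -0.2588) = (0.0000 + 7.4376, 0.0000 + -1.9929) = (7.4376, -1.9929)
link 1: phi[1] = -15 + 125 = 110 deg
  cos(110 deg) = -0.3420, sin(110 deg) = 0.9397
  joint[2] = (7.4376, -1.9929) + 4.5 * (-0.3420, 0.9397) = (7.4376 + -1.5391, -1.9929 + 4.2286) = (5.8985, 2.2357)
link 2: phi[2] = -15 + 125 + -20 = 90 deg
  cos(90 deg) = 0.0000, sin(90 deg) = 1.0000
  joint[3] = (5.8985, 2.2357) + 9 * (0.0000, 1.0000) = (5.8985 + 0.0000, 2.2357 + 9.0000) = (5.8985, 11.2357)
End effector: (5.8985, 11.2357)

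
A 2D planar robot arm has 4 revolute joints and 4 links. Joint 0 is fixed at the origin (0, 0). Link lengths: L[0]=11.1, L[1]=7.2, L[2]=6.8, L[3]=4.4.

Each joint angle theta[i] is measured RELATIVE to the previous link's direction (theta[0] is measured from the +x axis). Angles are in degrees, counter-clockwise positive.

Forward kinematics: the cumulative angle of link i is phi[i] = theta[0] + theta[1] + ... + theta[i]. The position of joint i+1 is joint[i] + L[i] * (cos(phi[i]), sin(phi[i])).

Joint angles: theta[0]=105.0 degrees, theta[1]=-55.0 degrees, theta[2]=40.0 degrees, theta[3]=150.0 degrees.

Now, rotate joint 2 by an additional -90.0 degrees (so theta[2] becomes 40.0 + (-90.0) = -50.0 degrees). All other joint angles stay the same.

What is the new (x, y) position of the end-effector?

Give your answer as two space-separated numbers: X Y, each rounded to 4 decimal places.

joint[0] = (0.0000, 0.0000)  (base)
link 0: phi[0] = 105 = 105 deg
  cos(105 deg) = -0.2588, sin(105 deg) = 0.9659
  joint[1] = (0.0000, 0.0000) + 11.1 * (-0.2588, 0.9659) = (0.0000 + -2.8729, 0.0000 + 10.7218) = (-2.8729, 10.7218)
link 1: phi[1] = 105 + -55 = 50 deg
  cos(50 deg) = 0.6428, sin(50 deg) = 0.7660
  joint[2] = (-2.8729, 10.7218) + 7.2 * (0.6428, 0.7660) = (-2.8729 + 4.6281, 10.7218 + 5.5155) = (1.7552, 16.2373)
link 2: phi[2] = 105 + -55 + -50 = 0 deg
  cos(0 deg) = 1.0000, sin(0 deg) = 0.0000
  joint[3] = (1.7552, 16.2373) + 6.8 * (1.0000, 0.0000) = (1.7552 + 6.8000, 16.2373 + 0.0000) = (8.5552, 16.2373)
link 3: phi[3] = 105 + -55 + -50 + 150 = 150 deg
  cos(150 deg) = -0.8660, sin(150 deg) = 0.5000
  joint[4] = (8.5552, 16.2373) + 4.4 * (-0.8660, 0.5000) = (8.5552 + -3.8105, 16.2373 + 2.2000) = (4.7447, 18.4373)
End effector: (4.7447, 18.4373)

Answer: 4.7447 18.4373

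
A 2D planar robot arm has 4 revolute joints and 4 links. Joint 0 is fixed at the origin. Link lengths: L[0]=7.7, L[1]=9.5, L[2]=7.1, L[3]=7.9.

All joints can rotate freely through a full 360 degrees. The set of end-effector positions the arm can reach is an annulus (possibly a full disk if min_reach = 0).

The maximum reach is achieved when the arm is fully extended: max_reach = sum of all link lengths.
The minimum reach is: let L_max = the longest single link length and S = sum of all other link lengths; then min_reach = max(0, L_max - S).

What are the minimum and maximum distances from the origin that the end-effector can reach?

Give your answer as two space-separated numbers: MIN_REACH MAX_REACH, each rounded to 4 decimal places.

Answer: 0.0000 32.2000

Derivation:
Link lengths: [7.7, 9.5, 7.1, 7.9]
max_reach = 7.7 + 9.5 + 7.1 + 7.9 = 32.2
L_max = max([7.7, 9.5, 7.1, 7.9]) = 9.5
S (sum of others) = 32.2 - 9.5 = 22.7
min_reach = max(0, 9.5 - 22.7) = max(0, -13.2) = 0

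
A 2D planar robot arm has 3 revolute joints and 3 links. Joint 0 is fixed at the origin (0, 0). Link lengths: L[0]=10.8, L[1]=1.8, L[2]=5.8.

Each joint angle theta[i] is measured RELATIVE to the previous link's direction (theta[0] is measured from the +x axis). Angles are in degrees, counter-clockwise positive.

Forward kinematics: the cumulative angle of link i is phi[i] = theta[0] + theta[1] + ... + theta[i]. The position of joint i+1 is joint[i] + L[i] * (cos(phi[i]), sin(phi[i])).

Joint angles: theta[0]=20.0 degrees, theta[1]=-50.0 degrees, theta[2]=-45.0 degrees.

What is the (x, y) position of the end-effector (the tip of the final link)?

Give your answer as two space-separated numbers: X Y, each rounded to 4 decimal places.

Answer: 13.2087 -2.8086

Derivation:
joint[0] = (0.0000, 0.0000)  (base)
link 0: phi[0] = 20 = 20 deg
  cos(20 deg) = 0.9397, sin(20 deg) = 0.3420
  joint[1] = (0.0000, 0.0000) + 10.8 * (0.9397, 0.3420) = (0.0000 + 10.1487, 0.0000 + 3.6938) = (10.1487, 3.6938)
link 1: phi[1] = 20 + -50 = -30 deg
  cos(-30 deg) = 0.8660, sin(-30 deg) = -0.5000
  joint[2] = (10.1487, 3.6938) + 1.8 * (0.8660, -0.5000) = (10.1487 + 1.5588, 3.6938 + -0.9000) = (11.7075, 2.7938)
link 2: phi[2] = 20 + -50 + -45 = -75 deg
  cos(-75 deg) = 0.2588, sin(-75 deg) = -0.9659
  joint[3] = (11.7075, 2.7938) + 5.8 * (0.2588, -0.9659) = (11.7075 + 1.5012, 2.7938 + -5.6024) = (13.2087, -2.8086)
End effector: (13.2087, -2.8086)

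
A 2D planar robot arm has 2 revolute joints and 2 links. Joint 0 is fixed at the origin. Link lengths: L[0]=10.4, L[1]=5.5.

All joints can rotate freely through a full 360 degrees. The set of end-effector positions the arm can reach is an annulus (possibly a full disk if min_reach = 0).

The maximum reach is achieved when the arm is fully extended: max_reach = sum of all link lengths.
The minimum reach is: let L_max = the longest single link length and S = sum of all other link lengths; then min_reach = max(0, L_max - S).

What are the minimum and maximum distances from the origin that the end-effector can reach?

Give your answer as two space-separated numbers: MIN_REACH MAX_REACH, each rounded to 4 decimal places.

Link lengths: [10.4, 5.5]
max_reach = 10.4 + 5.5 = 15.9
L_max = max([10.4, 5.5]) = 10.4
S (sum of others) = 15.9 - 10.4 = 5.5
min_reach = max(0, 10.4 - 5.5) = max(0, 4.9) = 4.9

Answer: 4.9000 15.9000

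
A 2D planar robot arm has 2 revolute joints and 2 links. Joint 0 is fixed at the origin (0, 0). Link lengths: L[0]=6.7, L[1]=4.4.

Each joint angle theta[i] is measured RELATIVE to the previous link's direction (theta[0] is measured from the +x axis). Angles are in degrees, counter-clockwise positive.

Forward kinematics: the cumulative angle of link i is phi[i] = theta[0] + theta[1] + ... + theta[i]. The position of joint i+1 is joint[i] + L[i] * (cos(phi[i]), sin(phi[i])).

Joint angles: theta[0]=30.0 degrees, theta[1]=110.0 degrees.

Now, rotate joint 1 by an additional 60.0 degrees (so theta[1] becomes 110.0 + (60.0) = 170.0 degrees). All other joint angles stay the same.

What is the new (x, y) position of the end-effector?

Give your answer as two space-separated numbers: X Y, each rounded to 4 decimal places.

joint[0] = (0.0000, 0.0000)  (base)
link 0: phi[0] = 30 = 30 deg
  cos(30 deg) = 0.8660, sin(30 deg) = 0.5000
  joint[1] = (0.0000, 0.0000) + 6.7 * (0.8660, 0.5000) = (0.0000 + 5.8024, 0.0000 + 3.3500) = (5.8024, 3.3500)
link 1: phi[1] = 30 + 170 = 200 deg
  cos(200 deg) = -0.9397, sin(200 deg) = -0.3420
  joint[2] = (5.8024, 3.3500) + 4.4 * (-0.9397, -0.3420) = (5.8024 + -4.1346, 3.3500 + -1.5049) = (1.6677, 1.8451)
End effector: (1.6677, 1.8451)

Answer: 1.6677 1.8451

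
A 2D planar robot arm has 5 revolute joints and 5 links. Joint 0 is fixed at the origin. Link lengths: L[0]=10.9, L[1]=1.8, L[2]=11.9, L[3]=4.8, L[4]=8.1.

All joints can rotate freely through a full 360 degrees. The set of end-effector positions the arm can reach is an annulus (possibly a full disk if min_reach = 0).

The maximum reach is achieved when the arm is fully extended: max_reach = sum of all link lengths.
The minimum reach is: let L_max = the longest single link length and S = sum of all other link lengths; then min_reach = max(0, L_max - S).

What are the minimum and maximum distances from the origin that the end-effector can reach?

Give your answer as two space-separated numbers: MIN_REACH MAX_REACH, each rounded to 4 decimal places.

Answer: 0.0000 37.5000

Derivation:
Link lengths: [10.9, 1.8, 11.9, 4.8, 8.1]
max_reach = 10.9 + 1.8 + 11.9 + 4.8 + 8.1 = 37.5
L_max = max([10.9, 1.8, 11.9, 4.8, 8.1]) = 11.9
S (sum of others) = 37.5 - 11.9 = 25.6
min_reach = max(0, 11.9 - 25.6) = max(0, -13.7) = 0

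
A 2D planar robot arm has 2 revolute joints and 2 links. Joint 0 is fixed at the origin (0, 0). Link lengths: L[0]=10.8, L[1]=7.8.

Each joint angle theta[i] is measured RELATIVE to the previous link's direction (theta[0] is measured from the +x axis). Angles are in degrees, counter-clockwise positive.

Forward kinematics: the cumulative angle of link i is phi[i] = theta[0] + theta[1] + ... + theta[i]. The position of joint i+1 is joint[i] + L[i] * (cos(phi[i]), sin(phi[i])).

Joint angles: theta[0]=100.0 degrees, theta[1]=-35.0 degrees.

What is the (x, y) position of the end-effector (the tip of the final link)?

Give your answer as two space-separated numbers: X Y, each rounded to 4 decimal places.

joint[0] = (0.0000, 0.0000)  (base)
link 0: phi[0] = 100 = 100 deg
  cos(100 deg) = -0.1736, sin(100 deg) = 0.9848
  joint[1] = (0.0000, 0.0000) + 10.8 * (-0.1736, 0.9848) = (0.0000 + -1.8754, 0.0000 + 10.6359) = (-1.8754, 10.6359)
link 1: phi[1] = 100 + -35 = 65 deg
  cos(65 deg) = 0.4226, sin(65 deg) = 0.9063
  joint[2] = (-1.8754, 10.6359) + 7.8 * (0.4226, 0.9063) = (-1.8754 + 3.2964, 10.6359 + 7.0692) = (1.4210, 17.7051)
End effector: (1.4210, 17.7051)

Answer: 1.4210 17.7051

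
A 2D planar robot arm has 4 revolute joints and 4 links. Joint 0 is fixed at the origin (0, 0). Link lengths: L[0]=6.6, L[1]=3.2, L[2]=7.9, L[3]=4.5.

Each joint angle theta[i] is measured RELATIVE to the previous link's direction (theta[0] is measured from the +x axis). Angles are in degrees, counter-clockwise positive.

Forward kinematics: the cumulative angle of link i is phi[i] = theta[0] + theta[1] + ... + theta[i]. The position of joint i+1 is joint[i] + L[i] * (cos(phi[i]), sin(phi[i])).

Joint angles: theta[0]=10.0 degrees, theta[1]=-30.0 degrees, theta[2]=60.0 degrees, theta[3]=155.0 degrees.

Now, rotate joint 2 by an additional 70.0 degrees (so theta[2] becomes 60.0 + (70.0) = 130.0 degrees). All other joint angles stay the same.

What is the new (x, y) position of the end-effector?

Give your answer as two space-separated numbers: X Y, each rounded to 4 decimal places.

joint[0] = (0.0000, 0.0000)  (base)
link 0: phi[0] = 10 = 10 deg
  cos(10 deg) = 0.9848, sin(10 deg) = 0.1736
  joint[1] = (0.0000, 0.0000) + 6.6 * (0.9848, 0.1736) = (0.0000 + 6.4997, 0.0000 + 1.1461) = (6.4997, 1.1461)
link 1: phi[1] = 10 + -30 = -20 deg
  cos(-20 deg) = 0.9397, sin(-20 deg) = -0.3420
  joint[2] = (6.4997, 1.1461) + 3.2 * (0.9397, -0.3420) = (6.4997 + 3.0070, 1.1461 + -1.0945) = (9.5067, 0.0516)
link 2: phi[2] = 10 + -30 + 130 = 110 deg
  cos(110 deg) = -0.3420, sin(110 deg) = 0.9397
  joint[3] = (9.5067, 0.0516) + 7.9 * (-0.3420, 0.9397) = (9.5067 + -2.7020, 0.0516 + 7.4236) = (6.8048, 7.4752)
link 3: phi[3] = 10 + -30 + 130 + 155 = 265 deg
  cos(265 deg) = -0.0872, sin(265 deg) = -0.9962
  joint[4] = (6.8048, 7.4752) + 4.5 * (-0.0872, -0.9962) = (6.8048 + -0.3922, 7.4752 + -4.4829) = (6.4126, 2.9923)
End effector: (6.4126, 2.9923)

Answer: 6.4126 2.9923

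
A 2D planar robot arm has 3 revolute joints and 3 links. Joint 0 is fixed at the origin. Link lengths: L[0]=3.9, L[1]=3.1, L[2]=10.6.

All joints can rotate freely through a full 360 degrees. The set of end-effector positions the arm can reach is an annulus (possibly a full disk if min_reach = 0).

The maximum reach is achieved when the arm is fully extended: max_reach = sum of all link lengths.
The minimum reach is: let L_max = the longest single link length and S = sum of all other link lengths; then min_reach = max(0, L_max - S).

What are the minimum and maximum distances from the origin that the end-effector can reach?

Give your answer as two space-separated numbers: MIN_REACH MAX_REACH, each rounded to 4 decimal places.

Link lengths: [3.9, 3.1, 10.6]
max_reach = 3.9 + 3.1 + 10.6 = 17.6
L_max = max([3.9, 3.1, 10.6]) = 10.6
S (sum of others) = 17.6 - 10.6 = 7
min_reach = max(0, 10.6 - 7) = max(0, 3.6) = 3.6

Answer: 3.6000 17.6000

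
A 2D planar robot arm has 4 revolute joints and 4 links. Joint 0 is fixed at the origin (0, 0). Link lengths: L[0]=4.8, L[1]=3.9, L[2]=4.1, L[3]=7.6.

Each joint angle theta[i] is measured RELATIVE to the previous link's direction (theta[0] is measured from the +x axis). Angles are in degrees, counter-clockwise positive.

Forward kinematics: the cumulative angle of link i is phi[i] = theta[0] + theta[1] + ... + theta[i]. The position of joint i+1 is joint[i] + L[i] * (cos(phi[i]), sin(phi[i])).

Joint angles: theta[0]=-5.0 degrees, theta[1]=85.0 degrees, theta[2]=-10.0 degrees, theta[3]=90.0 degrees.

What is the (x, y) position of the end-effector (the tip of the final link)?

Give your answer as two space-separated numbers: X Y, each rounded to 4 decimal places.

joint[0] = (0.0000, 0.0000)  (base)
link 0: phi[0] = -5 = -5 deg
  cos(-5 deg) = 0.9962, sin(-5 deg) = -0.0872
  joint[1] = (0.0000, 0.0000) + 4.8 * (0.9962, -0.0872) = (0.0000 + 4.7817, 0.0000 + -0.4183) = (4.7817, -0.4183)
link 1: phi[1] = -5 + 85 = 80 deg
  cos(80 deg) = 0.1736, sin(80 deg) = 0.9848
  joint[2] = (4.7817, -0.4183) + 3.9 * (0.1736, 0.9848) = (4.7817 + 0.6772, -0.4183 + 3.8408) = (5.4590, 3.4224)
link 2: phi[2] = -5 + 85 + -10 = 70 deg
  cos(70 deg) = 0.3420, sin(70 deg) = 0.9397
  joint[3] = (5.4590, 3.4224) + 4.1 * (0.3420, 0.9397) = (5.4590 + 1.4023, 3.4224 + 3.8527) = (6.8612, 7.2751)
link 3: phi[3] = -5 + 85 + -10 + 90 = 160 deg
  cos(160 deg) = -0.9397, sin(160 deg) = 0.3420
  joint[4] = (6.8612, 7.2751) + 7.6 * (-0.9397, 0.3420) = (6.8612 + -7.1417, 7.2751 + 2.5994) = (-0.2804, 9.8745)
End effector: (-0.2804, 9.8745)

Answer: -0.2804 9.8745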